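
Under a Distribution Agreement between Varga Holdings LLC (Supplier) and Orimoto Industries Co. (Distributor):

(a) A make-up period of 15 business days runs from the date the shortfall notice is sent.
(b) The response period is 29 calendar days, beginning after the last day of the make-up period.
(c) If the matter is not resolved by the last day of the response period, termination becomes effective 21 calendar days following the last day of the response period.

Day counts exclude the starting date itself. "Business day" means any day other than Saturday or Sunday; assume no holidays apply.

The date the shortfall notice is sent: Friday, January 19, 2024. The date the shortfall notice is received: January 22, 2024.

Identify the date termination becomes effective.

March 30, 2024

From Friday, January 19, 2024, 15 business days (Jan 22, Jan 23, Jan 24, Jan 25, …, Feb 7, Feb 8, Feb 9, skipping weekends) brings us to Friday, February 9, 2024, which is the last day of the make-up period.
Adding 29 calendar days to February 9, 2024 gives March 9, 2024, which is the last day of the response period.
Adding 21 calendar days to March 9, 2024 gives March 30, 2024, which is the date termination becomes effective.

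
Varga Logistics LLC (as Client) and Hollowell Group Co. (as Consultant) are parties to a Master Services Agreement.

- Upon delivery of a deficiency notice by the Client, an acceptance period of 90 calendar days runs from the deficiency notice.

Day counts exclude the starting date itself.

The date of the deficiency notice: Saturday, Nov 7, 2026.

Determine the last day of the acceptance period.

Feb 5, 2027

Adding 90 calendar days to Nov 7, 2026 gives Feb 5, 2027, which is the last day of the acceptance period.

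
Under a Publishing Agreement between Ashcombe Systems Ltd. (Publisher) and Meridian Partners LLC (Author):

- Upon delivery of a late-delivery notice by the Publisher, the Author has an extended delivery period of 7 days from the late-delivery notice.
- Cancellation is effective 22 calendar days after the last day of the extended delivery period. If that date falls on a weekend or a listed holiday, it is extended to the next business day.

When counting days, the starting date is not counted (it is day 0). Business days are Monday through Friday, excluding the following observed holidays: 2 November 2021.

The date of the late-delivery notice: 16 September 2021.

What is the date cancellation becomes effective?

15 October 2021

Adding 7 calendar days to 16 September 2021 gives 23 September 2021, which is the last day of the extended delivery period.
Adding 22 calendar days to 23 September 2021 gives 15 October 2021, which is the date cancellation becomes effective. 15 October 2021 is a Friday and is not a listed holiday, so no roll-forward applies.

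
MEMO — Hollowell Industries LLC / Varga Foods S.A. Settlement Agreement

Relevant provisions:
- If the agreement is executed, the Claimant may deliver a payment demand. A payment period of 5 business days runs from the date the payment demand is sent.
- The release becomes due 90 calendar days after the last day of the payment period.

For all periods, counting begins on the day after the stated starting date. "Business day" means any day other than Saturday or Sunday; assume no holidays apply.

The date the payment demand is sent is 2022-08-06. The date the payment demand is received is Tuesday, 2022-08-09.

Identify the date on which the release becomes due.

2022-11-10

The last day of the payment period: 5 business days after Saturday, 2022-08-06, skipping weekends — Aug 8, Aug 9, Aug 10, Aug 11, Aug 12 — lands on Friday, 2022-08-12.
The date on which the release becomes due: 90 calendar days after 2022-08-12 is 2022-11-10.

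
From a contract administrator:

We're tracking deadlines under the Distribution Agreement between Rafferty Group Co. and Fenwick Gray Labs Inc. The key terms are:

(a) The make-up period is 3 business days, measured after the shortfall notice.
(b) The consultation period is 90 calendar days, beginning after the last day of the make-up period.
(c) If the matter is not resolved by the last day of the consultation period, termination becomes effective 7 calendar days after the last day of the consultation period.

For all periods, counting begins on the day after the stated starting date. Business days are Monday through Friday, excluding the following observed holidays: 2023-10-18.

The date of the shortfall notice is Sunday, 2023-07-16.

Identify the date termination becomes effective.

2023-10-24

The last day of the make-up period: 3 business days after Sunday, 2023-07-16, skipping weekends — Jul 17, Jul 18, Jul 19 — lands on Wednesday, 2023-07-19.
The last day of the consultation period: 2023-07-19 + 90 days = 2023-10-17.
The date termination becomes effective: 7 calendar days after 2023-10-17 is 2023-10-24.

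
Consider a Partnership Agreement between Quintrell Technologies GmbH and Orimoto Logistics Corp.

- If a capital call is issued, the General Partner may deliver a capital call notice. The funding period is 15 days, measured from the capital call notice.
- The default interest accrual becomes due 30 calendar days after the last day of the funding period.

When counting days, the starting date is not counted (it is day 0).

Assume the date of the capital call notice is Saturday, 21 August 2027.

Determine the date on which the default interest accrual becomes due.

5 October 2027

The last day of the funding period: 21 August 2027 + 15 days = 5 September 2027.
The date on which the default interest accrual becomes due: 30 calendar days after 5 September 2027 is 5 October 2027.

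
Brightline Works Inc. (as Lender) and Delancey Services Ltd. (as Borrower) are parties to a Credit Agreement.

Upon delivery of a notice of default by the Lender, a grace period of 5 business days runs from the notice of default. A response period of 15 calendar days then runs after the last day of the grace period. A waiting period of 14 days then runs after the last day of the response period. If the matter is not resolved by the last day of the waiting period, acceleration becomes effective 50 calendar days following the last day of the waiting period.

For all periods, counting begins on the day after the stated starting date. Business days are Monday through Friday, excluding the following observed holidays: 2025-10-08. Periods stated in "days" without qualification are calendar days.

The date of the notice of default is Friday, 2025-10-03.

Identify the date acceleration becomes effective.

2025-12-31

The last day of the grace period: 5 business days after Friday, 2025-10-03, skipping weekends and the listed holiday on Oct 8 — Oct 6, Oct 7, Oct 9, Oct 10, Oct 13 — lands on Monday, 2025-10-13.
The last day of the response period: 15 calendar days after 2025-10-13 is 2025-10-28.
The last day of the waiting period: 2025-10-28 + 14 days = 2025-11-11.
Adding 50 calendar days to 2025-11-11 gives 2025-12-31, which is the date acceleration becomes effective.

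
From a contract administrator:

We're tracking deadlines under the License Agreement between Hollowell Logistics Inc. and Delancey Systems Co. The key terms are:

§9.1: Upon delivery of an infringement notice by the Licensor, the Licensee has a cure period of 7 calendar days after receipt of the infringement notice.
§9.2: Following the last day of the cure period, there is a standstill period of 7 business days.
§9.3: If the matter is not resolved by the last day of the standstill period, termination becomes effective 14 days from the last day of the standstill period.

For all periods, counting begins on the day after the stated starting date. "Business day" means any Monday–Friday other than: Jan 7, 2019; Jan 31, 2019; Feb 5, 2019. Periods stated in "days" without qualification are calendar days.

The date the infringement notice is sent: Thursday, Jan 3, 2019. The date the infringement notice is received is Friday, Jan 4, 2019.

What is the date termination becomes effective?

The last day of the cure period: Jan 4, 2019 + 7 days = Jan 11, 2019.
The last day of the standstill period: counting 7 business days from Friday, Jan 11, 2019 (Jan 14, Jan 15, Jan 16, Jan 17, Jan 18, Jan 21, Jan 22, skipping weekends) reaches Tuesday, Jan 22, 2019.
The date termination becomes effective: Jan 22, 2019 + 14 days = Feb 5, 2019.

Feb 5, 2019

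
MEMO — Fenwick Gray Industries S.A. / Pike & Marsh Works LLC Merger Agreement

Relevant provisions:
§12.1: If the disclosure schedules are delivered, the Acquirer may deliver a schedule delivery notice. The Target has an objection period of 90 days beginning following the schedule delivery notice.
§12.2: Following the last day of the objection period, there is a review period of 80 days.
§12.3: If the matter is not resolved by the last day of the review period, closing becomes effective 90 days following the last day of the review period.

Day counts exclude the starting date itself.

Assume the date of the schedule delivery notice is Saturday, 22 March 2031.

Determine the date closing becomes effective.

7 December 2031

The last day of the objection period: 90 calendar days after 22 March 2031 is 20 June 2031.
The last day of the review period: 20 June 2031 + 80 days = 8 September 2031.
The date closing becomes effective: 8 September 2031 + 90 days = 7 December 2031.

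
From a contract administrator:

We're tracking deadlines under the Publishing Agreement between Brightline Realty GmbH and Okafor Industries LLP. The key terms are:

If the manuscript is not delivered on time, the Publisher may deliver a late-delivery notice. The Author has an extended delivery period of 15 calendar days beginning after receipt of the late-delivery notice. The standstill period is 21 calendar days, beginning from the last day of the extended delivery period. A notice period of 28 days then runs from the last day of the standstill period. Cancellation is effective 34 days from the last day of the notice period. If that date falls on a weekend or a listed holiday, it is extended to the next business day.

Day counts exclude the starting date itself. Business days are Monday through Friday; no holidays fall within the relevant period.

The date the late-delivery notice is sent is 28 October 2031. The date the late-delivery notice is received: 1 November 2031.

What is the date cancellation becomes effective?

Adding 15 calendar days to 1 November 2031 gives 16 November 2031, which is the last day of the extended delivery period.
The last day of the standstill period: 16 November 2031 + 21 days = 7 December 2031.
The last day of the notice period: 7 December 2031 + 28 days = 4 January 2032.
The date cancellation becomes effective: 34 calendar days after 4 January 2032 is 7 February 2032. That falls on a Saturday, so it rolls to the next business day, Monday, 9 February 2032.

9 February 2032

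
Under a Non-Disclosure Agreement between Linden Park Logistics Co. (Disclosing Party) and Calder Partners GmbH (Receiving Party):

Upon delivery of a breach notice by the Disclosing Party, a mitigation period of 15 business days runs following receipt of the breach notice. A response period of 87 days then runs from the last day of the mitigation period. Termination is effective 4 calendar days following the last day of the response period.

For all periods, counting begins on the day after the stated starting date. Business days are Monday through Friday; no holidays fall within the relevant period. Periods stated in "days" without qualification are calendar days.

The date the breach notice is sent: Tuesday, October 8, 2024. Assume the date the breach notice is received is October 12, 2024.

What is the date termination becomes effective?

The last day of the mitigation period: counting 15 business days from Saturday, October 12, 2024 (Oct 14, Oct 15, Oct 16, Oct 17, …, Oct 30, Oct 31, Nov 1, skipping weekends) reaches Friday, November 1, 2024.
The last day of the response period: 87 calendar days after November 1, 2024 is January 27, 2025.
The date termination becomes effective: 4 calendar days after January 27, 2025 is January 31, 2025.

January 31, 2025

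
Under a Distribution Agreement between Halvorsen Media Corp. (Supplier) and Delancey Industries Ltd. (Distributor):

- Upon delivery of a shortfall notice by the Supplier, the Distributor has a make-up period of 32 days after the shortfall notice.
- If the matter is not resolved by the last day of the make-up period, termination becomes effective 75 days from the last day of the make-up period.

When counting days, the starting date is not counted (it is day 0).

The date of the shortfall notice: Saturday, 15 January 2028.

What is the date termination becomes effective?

1 May 2028

Adding 32 calendar days to 15 January 2028 gives 16 February 2028, which is the last day of the make-up period.
The date termination becomes effective: 16 February 2028 + 75 days = 1 May 2028.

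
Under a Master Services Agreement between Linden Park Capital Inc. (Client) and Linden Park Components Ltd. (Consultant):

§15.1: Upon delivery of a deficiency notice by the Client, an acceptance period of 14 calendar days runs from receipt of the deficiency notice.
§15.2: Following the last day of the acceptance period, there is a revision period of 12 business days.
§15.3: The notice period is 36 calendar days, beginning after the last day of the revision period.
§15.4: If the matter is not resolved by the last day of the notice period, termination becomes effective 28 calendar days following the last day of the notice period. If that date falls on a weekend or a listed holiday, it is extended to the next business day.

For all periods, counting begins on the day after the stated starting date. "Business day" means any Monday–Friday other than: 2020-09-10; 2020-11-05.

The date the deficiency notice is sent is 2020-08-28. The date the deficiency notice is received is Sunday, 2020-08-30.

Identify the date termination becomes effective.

Adding 14 calendar days to 2020-08-30 gives 2020-09-13, which is the last day of the acceptance period.
The last day of the revision period: counting 12 business days from Sunday, 2020-09-13 (Sep 14, Sep 15, Sep 16, Sep 17, …, Sep 25, Sep 28, Sep 29, skipping weekends) reaches Tuesday, 2020-09-29.
Adding 36 calendar days to 2020-09-29 gives 2020-11-04, which is the last day of the notice period.
The date termination becomes effective: 2020-11-04 + 28 days = 2020-12-02. 2020-12-02 is a Wednesday and is not a listed holiday, so no roll-forward applies.

2020-12-02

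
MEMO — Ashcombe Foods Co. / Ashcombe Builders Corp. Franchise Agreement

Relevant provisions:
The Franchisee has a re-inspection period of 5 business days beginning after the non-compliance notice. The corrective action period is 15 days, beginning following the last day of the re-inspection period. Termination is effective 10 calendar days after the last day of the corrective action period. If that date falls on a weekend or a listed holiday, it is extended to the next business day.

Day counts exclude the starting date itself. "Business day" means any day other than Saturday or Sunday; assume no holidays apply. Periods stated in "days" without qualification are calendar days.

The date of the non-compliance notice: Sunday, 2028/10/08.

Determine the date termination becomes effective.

2028/11/07

The last day of the re-inspection period: 5 business days after Sunday, 2028/10/08, skipping weekends — Oct 9, Oct 10, Oct 11, Oct 12, Oct 13 — lands on Friday, 2028/10/13.
The last day of the corrective action period: 15 calendar days after 2028/10/13 is 2028/10/28.
Adding 10 calendar days to 2028/10/28 gives 2028/11/07, which is the date termination becomes effective. 2028/11/07 is a Tuesday, so no roll-forward applies.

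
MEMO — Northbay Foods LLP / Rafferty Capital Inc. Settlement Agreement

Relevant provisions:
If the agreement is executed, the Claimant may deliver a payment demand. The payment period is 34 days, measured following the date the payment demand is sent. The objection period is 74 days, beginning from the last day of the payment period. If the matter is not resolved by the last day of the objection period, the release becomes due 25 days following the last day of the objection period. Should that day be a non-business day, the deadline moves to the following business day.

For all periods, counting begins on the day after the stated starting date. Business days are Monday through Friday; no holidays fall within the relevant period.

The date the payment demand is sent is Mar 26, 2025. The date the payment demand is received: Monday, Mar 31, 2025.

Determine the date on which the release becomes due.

Aug 6, 2025

The last day of the payment period: 34 calendar days after Mar 26, 2025 is Apr 29, 2025.
The last day of the objection period: Apr 29, 2025 + 74 days = Jul 12, 2025.
The date on which the release becomes due: 25 calendar days after Jul 12, 2025 is Aug 6, 2025. Aug 6, 2025 is a Wednesday, so no roll-forward applies.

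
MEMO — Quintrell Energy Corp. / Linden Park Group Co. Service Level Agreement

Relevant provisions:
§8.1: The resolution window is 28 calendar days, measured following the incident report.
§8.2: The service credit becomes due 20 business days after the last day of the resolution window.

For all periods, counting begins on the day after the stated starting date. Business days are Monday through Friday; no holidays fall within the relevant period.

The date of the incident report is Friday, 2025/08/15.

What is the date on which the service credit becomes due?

Adding 28 calendar days to 2025/08/15 gives 2025/09/12, which is the last day of the resolution window.
From Friday, 2025/09/12, 20 business days (Sep 15, Sep 16, Sep 17, Sep 18, …, Oct 8, Oct 9, Oct 10, skipping weekends) brings us to Friday, 2025/10/10, which is the date on which the service credit becomes due.

2025/10/10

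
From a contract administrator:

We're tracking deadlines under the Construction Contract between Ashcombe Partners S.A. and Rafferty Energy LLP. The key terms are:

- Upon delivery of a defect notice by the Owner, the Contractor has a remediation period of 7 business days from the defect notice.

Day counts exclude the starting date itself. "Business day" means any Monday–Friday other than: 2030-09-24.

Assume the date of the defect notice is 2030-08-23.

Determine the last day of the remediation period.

2030-09-03

The last day of the remediation period: counting 7 business days from Friday, 2030-08-23 (Aug 26, Aug 27, Aug 28, Aug 29, Aug 30, Sep 2, Sep 3, skipping weekends) reaches Tuesday, 2030-09-03.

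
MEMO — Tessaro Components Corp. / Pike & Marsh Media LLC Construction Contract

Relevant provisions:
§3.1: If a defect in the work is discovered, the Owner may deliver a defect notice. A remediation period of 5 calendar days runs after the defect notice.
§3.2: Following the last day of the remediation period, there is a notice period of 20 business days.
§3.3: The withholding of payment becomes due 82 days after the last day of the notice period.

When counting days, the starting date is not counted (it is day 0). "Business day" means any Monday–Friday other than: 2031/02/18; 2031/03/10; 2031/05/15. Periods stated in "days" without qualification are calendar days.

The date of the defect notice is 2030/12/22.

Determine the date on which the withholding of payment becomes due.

The last day of the remediation period: 2030/12/22 + 5 days = 2030/12/27.
From Friday, 2030/12/27, 20 business days (Dec 30, Dec 31, Jan 1, Jan 2, …, Jan 22, Jan 23, Jan 24, skipping weekends) brings us to Friday, 2031/01/24, which is the last day of the notice period.
The date on which the withholding of payment becomes due: 2031/01/24 + 82 days = 2031/04/16.

2031/04/16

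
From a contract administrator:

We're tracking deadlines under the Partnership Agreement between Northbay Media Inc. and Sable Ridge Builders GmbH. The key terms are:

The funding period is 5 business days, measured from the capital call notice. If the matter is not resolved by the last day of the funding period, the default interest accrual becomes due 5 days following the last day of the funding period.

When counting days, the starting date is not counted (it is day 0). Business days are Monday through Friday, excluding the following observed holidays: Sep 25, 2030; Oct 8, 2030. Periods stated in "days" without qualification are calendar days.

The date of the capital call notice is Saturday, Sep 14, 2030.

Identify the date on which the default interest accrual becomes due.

The last day of the funding period: 5 business days after Saturday, Sep 14, 2030, skipping weekends — Sep 16, Sep 17, Sep 18, Sep 19, Sep 20 — lands on Friday, Sep 20, 2030.
The date on which the default interest accrual becomes due: 5 calendar days after Sep 20, 2030 is Sep 25, 2030.

Sep 25, 2030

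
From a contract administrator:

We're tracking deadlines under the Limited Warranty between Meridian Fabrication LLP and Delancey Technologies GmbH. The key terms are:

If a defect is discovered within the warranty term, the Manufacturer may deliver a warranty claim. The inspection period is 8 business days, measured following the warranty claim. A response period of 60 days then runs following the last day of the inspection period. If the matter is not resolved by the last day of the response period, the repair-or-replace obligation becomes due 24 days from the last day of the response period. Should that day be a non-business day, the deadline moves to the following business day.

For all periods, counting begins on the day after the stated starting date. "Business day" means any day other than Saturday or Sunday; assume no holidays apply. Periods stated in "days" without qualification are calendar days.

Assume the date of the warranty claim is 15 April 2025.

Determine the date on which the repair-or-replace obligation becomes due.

The last day of the inspection period: 8 business days after Tuesday, 15 April 2025, skipping weekends — Apr 16, Apr 17, Apr 18, Apr 21, Apr 22, Apr 23, Apr 24, Apr 25 — lands on Friday, 25 April 2025.
The last day of the response period: 25 April 2025 + 60 days = 24 June 2025.
Adding 24 calendar days to 24 June 2025 gives 18 July 2025, which is the date on which the repair-or-replace obligation becomes due. 18 July 2025 is a Friday, so no roll-forward applies.

18 July 2025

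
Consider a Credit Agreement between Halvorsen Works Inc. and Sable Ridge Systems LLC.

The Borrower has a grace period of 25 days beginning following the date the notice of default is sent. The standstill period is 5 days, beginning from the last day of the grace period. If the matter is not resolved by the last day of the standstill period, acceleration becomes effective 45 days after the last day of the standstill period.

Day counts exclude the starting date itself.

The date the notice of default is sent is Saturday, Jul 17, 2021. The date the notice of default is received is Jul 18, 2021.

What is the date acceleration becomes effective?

Sep 30, 2021

The last day of the grace period: 25 calendar days after Jul 17, 2021 is Aug 11, 2021.
The last day of the standstill period: Aug 11, 2021 + 5 days = Aug 16, 2021.
Adding 45 calendar days to Aug 16, 2021 gives Sep 30, 2021, which is the date acceleration becomes effective.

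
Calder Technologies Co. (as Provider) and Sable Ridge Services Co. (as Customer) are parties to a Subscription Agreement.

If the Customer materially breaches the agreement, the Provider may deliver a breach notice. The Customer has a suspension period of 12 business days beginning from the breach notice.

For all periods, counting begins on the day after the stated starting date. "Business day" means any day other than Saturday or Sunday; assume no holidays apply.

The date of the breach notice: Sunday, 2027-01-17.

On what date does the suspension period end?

The last day of the suspension period: counting 12 business days from Sunday, 2027-01-17 (Jan 18, Jan 19, Jan 20, Jan 21, …, Jan 29, Feb 1, Feb 2, skipping weekends) reaches Tuesday, 2027-02-02.

2027-02-02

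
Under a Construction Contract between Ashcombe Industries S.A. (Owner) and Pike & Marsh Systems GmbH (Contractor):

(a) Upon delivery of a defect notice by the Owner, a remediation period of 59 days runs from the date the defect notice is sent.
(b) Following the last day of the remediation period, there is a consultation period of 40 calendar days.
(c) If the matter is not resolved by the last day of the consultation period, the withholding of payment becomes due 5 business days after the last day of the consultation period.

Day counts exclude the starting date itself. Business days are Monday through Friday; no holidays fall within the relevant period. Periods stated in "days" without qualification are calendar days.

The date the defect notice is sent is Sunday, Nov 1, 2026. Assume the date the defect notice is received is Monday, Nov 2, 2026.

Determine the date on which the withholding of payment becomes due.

Adding 59 calendar days to Nov 1, 2026 gives Dec 30, 2026, which is the last day of the remediation period.
The last day of the consultation period: 40 calendar days after Dec 30, 2026 is Feb 8, 2027.
The date on which the withholding of payment becomes due: counting 5 business days from Monday, Feb 8, 2027 (Feb 9, Feb 10, Feb 11, Feb 12, Feb 15, skipping weekends) reaches Monday, Feb 15, 2027.

Feb 15, 2027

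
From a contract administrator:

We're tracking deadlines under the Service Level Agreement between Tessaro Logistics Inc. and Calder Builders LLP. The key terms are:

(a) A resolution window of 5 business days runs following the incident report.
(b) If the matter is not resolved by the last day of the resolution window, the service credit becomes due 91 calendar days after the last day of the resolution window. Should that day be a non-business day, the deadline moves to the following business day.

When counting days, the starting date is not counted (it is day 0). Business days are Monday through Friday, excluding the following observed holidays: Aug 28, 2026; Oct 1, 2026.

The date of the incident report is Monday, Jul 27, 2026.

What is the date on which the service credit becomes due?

The last day of the resolution window: 5 business days after Monday, Jul 27, 2026, skipping weekends — Jul 28, Jul 29, Jul 30, Jul 31, Aug 3 — lands on Monday, Aug 3, 2026.
Adding 91 calendar days to Aug 3, 2026 gives Nov 2, 2026, which is the date on which the service credit becomes due. Nov 2, 2026 is a Monday and is not a listed holiday, so no roll-forward applies.

Nov 2, 2026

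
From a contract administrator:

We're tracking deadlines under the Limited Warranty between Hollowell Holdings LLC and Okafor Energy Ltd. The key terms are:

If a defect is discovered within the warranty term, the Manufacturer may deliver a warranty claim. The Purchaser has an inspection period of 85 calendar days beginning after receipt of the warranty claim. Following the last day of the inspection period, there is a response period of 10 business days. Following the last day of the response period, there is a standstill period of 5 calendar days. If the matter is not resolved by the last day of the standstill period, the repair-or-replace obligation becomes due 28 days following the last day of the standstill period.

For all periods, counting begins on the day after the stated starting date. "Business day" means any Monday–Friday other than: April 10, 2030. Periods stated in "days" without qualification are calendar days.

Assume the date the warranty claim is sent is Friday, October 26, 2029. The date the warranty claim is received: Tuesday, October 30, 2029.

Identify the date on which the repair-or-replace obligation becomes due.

March 11, 2030

The last day of the inspection period: October 30, 2029 + 85 days = January 23, 2030.
The last day of the response period: 10 business days after Wednesday, January 23, 2030, skipping weekends — Jan 24, Jan 25, Jan 28, Jan 29, Jan 30, Jan 31, Feb 1, Feb 4, Feb 5, Feb 6 — lands on Wednesday, February 6, 2030.
Adding 5 calendar days to February 6, 2030 gives February 11, 2030, which is the last day of the standstill period.
The date on which the repair-or-replace obligation becomes due: 28 calendar days after February 11, 2030 is March 11, 2030.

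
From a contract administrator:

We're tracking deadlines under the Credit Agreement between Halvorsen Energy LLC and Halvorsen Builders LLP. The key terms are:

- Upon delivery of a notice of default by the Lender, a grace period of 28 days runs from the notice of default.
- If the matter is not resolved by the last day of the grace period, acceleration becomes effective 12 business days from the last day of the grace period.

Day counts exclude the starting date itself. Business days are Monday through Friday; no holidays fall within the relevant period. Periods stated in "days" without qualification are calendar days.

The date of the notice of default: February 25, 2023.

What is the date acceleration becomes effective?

April 11, 2023

The last day of the grace period: February 25, 2023 + 28 days = March 25, 2023.
From Saturday, March 25, 2023, 12 business days (Mar 27, Mar 28, Mar 29, Mar 30, …, Apr 7, Apr 10, Apr 11, skipping weekends) brings us to Tuesday, April 11, 2023, which is the date acceleration becomes effective.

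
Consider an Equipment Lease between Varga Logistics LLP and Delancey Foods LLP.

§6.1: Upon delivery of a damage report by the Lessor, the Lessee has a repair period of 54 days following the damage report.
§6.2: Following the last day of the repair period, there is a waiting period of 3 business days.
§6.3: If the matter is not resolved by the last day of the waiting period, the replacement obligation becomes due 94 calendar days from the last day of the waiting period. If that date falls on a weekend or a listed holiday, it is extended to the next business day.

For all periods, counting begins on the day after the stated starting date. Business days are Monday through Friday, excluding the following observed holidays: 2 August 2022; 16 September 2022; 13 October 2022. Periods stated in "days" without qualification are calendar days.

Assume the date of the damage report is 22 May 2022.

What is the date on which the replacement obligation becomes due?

Adding 54 calendar days to 22 May 2022 gives 15 July 2022, which is the last day of the repair period.
The last day of the waiting period: counting 3 business days from Friday, 15 July 2022 (Jul 18, Jul 19, Jul 20, skipping weekends) reaches Wednesday, 20 July 2022.
The date on which the replacement obligation becomes due: 20 July 2022 + 94 days = 22 October 2022. That falls on a Saturday, so it rolls to the next business day, Monday, 24 October 2022.

24 October 2022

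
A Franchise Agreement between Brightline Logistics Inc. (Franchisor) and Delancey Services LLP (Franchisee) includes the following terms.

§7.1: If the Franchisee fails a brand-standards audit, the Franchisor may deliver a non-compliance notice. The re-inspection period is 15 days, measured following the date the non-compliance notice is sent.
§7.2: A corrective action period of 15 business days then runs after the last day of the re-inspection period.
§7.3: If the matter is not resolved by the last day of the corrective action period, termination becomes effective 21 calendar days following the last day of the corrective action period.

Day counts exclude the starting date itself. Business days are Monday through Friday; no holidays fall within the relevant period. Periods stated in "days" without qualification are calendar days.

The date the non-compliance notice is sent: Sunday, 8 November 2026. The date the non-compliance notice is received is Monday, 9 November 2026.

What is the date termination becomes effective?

The last day of the re-inspection period: 8 November 2026 + 15 days = 23 November 2026.
The last day of the corrective action period: 15 business days after Monday, 23 November 2026, skipping weekends — Nov 24, Nov 25, Nov 26, Nov 27, …, Dec 10, Dec 11, Dec 14 — lands on Monday, 14 December 2026.
Adding 21 calendar days to 14 December 2026 gives 4 January 2027, which is the date termination becomes effective.

4 January 2027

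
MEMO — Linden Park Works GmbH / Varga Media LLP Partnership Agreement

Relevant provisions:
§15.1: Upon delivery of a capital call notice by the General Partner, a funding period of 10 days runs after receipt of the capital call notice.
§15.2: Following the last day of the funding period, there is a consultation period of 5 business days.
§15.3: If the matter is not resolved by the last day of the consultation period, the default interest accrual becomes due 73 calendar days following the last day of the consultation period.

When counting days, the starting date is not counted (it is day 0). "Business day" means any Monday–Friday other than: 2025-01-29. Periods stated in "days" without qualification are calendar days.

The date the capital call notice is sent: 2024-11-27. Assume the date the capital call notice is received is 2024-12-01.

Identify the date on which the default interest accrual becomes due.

2025-03-01

The last day of the funding period: 10 calendar days after 2024-12-01 is 2024-12-11.
From Wednesday, 2024-12-11, 5 business days (Dec 12, Dec 13, Dec 16, Dec 17, Dec 18, skipping weekends) brings us to Wednesday, 2024-12-18, which is the last day of the consultation period.
The date on which the default interest accrual becomes due: 2024-12-18 + 73 days = 2025-03-01.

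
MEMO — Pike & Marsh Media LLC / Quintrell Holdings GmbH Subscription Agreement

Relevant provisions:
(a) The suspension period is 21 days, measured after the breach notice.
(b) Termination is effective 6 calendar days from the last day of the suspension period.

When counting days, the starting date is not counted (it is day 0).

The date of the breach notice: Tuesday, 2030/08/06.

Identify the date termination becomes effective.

2030/09/02

The last day of the suspension period: 21 calendar days after 2030/08/06 is 2030/08/27.
Adding 6 calendar days to 2030/08/27 gives 2030/09/02, which is the date termination becomes effective.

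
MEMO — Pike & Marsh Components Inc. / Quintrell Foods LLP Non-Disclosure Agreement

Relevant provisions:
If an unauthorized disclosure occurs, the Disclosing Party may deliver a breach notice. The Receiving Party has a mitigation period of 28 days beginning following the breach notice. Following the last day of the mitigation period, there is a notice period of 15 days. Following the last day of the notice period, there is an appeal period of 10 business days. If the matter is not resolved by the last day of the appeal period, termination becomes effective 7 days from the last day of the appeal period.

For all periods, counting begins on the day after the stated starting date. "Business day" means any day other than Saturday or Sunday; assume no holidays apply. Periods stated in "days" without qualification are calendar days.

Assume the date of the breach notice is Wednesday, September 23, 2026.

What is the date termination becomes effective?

The last day of the mitigation period: 28 calendar days after September 23, 2026 is October 21, 2026.
Adding 15 calendar days to October 21, 2026 gives November 5, 2026, which is the last day of the notice period.
The last day of the appeal period: counting 10 business days from Thursday, November 5, 2026 (Nov 6, Nov 9, Nov 10, Nov 11, Nov 12, Nov 13, Nov 16, Nov 17, Nov 18, Nov 19, skipping weekends) reaches Thursday, November 19, 2026.
Adding 7 calendar days to November 19, 2026 gives November 26, 2026, which is the date termination becomes effective.

November 26, 2026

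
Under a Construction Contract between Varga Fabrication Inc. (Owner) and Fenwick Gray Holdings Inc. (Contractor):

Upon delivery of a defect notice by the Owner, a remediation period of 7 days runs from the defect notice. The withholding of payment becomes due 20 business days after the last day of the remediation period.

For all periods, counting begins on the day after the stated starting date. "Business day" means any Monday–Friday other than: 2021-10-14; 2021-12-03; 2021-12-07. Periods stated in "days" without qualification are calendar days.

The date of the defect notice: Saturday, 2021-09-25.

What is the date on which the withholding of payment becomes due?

2021-11-01

The last day of the remediation period: 2021-09-25 + 7 days = 2021-10-02.
From Saturday, 2021-10-02, 20 business days (Oct 4, Oct 5, Oct 6, Oct 7, …, Oct 28, Oct 29, Nov 1, skipping weekends and the listed holiday on Oct 14) brings us to Monday, 2021-11-01, which is the date on which the withholding of payment becomes due.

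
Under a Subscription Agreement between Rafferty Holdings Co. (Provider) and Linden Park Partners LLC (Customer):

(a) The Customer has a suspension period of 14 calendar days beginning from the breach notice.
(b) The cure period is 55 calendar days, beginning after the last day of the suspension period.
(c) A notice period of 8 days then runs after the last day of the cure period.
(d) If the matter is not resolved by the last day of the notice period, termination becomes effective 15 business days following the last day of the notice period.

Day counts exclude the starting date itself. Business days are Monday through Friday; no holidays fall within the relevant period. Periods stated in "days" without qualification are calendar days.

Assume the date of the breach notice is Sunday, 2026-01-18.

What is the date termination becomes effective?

Adding 14 calendar days to 2026-01-18 gives 2026-02-01, which is the last day of the suspension period.
The last day of the cure period: 55 calendar days after 2026-02-01 is 2026-03-28.
The last day of the notice period: 2026-03-28 + 8 days = 2026-04-05.
From Sunday, 2026-04-05, 15 business days (Apr 6, Apr 7, Apr 8, Apr 9, …, Apr 22, Apr 23, Apr 24, skipping weekends) brings us to Friday, 2026-04-24, which is the date termination becomes effective.

2026-04-24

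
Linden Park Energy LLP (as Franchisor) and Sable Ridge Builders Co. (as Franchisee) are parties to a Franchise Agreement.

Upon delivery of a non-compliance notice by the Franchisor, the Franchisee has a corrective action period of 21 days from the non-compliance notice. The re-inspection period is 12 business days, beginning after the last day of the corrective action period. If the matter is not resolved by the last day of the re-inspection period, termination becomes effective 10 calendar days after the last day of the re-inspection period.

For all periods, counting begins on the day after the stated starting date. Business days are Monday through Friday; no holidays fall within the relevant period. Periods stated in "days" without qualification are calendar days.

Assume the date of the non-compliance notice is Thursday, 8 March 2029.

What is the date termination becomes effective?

26 April 2029

Adding 21 calendar days to 8 March 2029 gives 29 March 2029, which is the last day of the corrective action period.
The last day of the re-inspection period: 12 business days after Thursday, 29 March 2029, skipping weekends — Mar 30, Apr 2, Apr 3, Apr 4, …, Apr 12, Apr 13, Apr 16 — lands on Monday, 16 April 2029.
The date termination becomes effective: 10 calendar days after 16 April 2029 is 26 April 2029.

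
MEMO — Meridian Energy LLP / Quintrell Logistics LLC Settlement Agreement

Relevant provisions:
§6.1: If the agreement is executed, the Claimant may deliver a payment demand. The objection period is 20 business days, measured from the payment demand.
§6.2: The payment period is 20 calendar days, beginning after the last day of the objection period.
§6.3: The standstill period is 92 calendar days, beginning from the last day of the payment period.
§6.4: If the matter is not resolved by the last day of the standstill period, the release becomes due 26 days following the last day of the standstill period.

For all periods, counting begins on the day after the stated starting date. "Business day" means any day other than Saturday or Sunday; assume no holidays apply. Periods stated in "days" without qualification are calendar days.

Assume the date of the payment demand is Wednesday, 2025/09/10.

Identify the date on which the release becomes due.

The last day of the objection period: counting 20 business days from Wednesday, 2025/09/10 (Sep 11, Sep 12, Sep 15, Sep 16, …, Oct 6, Oct 7, Oct 8, skipping weekends) reaches Wednesday, 2025/10/08.
Adding 20 calendar days to 2025/10/08 gives 2025/10/28, which is the last day of the payment period.
The last day of the standstill period: 92 calendar days after 2025/10/28 is 2026/01/28.
Adding 26 calendar days to 2026/01/28 gives 2026/02/23, which is the date on which the release becomes due.

2026/02/23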